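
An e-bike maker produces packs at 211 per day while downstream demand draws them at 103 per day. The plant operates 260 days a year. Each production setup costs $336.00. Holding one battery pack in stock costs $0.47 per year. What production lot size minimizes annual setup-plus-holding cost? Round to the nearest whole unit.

Annual demand D = 103 × 260 = 26,780.
Production build-up factor (1 − d/p) = 1 − 103/211 = 0.5118.
Q* = √(2DS / (H(1 − d/p))) = √(2 × 26,780 × 336 / (0.47 × 0.5118)).
= √(17,996,160 / 0.2406) ≈ 8649.089.

Q* ≈ 8,649 packs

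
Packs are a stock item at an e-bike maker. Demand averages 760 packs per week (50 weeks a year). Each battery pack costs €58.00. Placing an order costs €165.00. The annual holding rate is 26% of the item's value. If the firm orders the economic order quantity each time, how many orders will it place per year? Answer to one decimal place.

N ≈ 41.7 orders per year

Annual demand D = 760 × 50 = 38,000.
Holding cost H = 0.26 × €58.00 = €15.0800 per unit per year.
EOQ = √(2DS/H) = √(2 × 38,000 × 165 / 15.08) ≈ 911.90.
Orders per year = D / Q* = 38,000 / 911.90 ≈ 41.671.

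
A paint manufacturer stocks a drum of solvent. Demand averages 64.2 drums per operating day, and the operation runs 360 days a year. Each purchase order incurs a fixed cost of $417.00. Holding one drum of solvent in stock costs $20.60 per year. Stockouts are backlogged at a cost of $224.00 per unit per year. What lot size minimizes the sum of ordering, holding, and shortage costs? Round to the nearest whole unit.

Q* ≈ 1,011 drums

Annual demand D = 64.2 × 360 = 23,112.
With planned backorders, Q* = √(2DS/H) · √((H+B)/B).
√(2DS/H) = √(2 × 23,112 × 417 / 20.6) = 967.316.
√((H+B)/B) = √((20.6+224)/224) = 1.0450.
Q* ≈ 1010.817.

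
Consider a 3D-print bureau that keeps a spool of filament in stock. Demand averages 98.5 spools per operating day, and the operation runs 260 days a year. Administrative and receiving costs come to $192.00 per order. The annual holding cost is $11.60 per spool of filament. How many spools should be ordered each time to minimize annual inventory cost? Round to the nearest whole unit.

Annual demand D = 98.5 × 260 = 25,610.
EOQ = √(2DS / H) = √(2 × 25,610 × 192 / 11.6).
= √(9,834,240 / 11.6) = √847,779.3103 ≈ 920.749.

Q* ≈ 921 spools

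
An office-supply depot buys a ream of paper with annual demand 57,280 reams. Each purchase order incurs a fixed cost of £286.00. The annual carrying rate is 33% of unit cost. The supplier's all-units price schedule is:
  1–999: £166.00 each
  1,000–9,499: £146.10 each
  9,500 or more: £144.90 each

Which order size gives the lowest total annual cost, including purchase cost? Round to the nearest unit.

Q* ≈ 1,000 reams

Holding cost per unit per year at price C is H = 0.33·C.
Candidates are each tier's EOQ (if it falls in that tier) and each price-break quantity.
EOQ at £166.00 = 773.4 (feasible in tier 1): TC = 57,280×£166.00 + (57,280/773.4)×286 + (773.4/2)×0.33×£166.00 = £9,550,845.32.
EOQ at £146.10 = 824.4 < 1000, so use break Q=1000: TC = 57,280×£146.10 + (57,280/1000.0)×286 + (1000.0/2)×0.33×£146.10 = £8,409,096.58.
EOQ at £144.90 = 827.8 < 9500, so use break Q=9500: TC = 57,280×£144.90 + (57,280/9500.0)×286 + (9500.0/2)×0.33×£144.90 = £8,528,727.18.
Lowest total cost is £8,409,096.58 at Q = 1000.0.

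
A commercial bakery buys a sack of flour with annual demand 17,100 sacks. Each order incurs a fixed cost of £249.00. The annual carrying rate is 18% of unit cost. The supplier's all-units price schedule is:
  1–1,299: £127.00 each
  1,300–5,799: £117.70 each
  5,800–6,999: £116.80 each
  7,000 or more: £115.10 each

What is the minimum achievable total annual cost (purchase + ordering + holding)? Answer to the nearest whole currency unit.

Holding cost per unit per year at price C is H = 0.18·C.
Candidates are each tier's EOQ (if it falls in that tier) and each price-break quantity.
EOQ at £127.00 = 610.3 (feasible in tier 1): TC = 17,100×£127.00 + (17,100/610.3)×249 + (610.3/2)×0.18×£127.00 = £2,185,652.46.
EOQ at £117.70 = 634.0 < 1300, so use break Q=1300: TC = 17,100×£117.70 + (17,100/1300.0)×249 + (1300.0/2)×0.18×£117.70 = £2,029,716.21.
EOQ at £116.80 = 636.4 < 5800, so use break Q=5800: TC = 17,100×£116.80 + (17,100/5800.0)×249 + (5800.0/2)×0.18×£116.80 = £2,058,983.72.
EOQ at £115.10 = 641.1 < 7000, so use break Q=7000: TC = 17,100×£115.10 + (17,100/7000.0)×249 + (7000.0/2)×0.18×£115.10 = £2,041,331.27.
Lowest total cost among the candidates is at Q = 1300.0.

TC* ≈ £2,029,716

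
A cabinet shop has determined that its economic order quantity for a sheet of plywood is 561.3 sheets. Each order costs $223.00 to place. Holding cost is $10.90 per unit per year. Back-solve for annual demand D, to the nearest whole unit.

Invert the EOQ relation Q*² = 2DS/H.
From Q* = √(2DS/H): D = Q*²H / (2S) = 561.3² × 10.9 / (2 × 223) = 7699.840.

D ≈ 7,700 sheets per year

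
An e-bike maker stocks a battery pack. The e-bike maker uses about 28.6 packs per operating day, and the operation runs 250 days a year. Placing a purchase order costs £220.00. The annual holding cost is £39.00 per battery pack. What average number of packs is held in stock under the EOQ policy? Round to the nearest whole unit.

Average inventory ≈ 142 packs

Annual demand D = 28.6 × 250 = 7,150.
EOQ = √(2DS/H) = √(2 × 7,150 × 220 / 39) ≈ 284.02.
Average inventory = Q*/2 ≈ 284.02 / 2 = 142.009.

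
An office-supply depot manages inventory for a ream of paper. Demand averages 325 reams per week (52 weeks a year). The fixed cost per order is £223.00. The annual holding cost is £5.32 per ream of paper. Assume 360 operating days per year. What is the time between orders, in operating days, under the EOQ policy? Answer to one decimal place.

T ≈ 25.4 days

Annual demand D = 325 × 52 = 16,900.
Q* = √(2DS/H) = √(2 × 16,900 × 223 / 5.32) ≈ 1190.30.
Cycle time = Q*/D × 360 = 1190.30 / 16,900 × 360 ≈ 25.355 days.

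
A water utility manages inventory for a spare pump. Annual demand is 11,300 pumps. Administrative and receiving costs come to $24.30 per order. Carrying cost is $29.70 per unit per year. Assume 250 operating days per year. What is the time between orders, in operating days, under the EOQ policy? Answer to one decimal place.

EOQ = √(2DS/H) = √(2 × 11,300 × 24.3 / 29.7) ≈ 135.98.
Cycle time = Q*/D × 250 = 135.98 / 11,300 × 250 ≈ 3.008 days.

T ≈ 3.0 days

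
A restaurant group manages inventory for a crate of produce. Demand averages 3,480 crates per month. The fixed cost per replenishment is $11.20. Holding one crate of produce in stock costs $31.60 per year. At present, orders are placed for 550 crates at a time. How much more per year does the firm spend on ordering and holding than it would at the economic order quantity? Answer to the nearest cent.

Annual demand D = 3,480 × 12 = 41,760.
EOQ = √(2DS/H) = √(2 × 41,760 × 11.2 / 31.6) ≈ 172.05.
Cost at Q* = (D/Q*)S + (Q*/2)H = √(2DSH) ≈ $5,436.86.
Cost at Q = 550: (41,760/550)×11.2 + (550/2)×31.6 = $850.39 + $8,690.00 = $9,540.39.
Excess = $9,540.39 − $5,436.86 = $4,103.53.

Extra cost ≈ $4,103.53 per year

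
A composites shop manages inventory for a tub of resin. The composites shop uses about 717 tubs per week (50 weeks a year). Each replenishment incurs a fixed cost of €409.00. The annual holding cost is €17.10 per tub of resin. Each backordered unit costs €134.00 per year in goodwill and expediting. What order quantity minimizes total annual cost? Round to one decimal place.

Annual demand D = 717 × 50 = 35,850.
With planned backorders, Q* = √(2DS/H) · √((H+B)/B).
√(2DS/H) = √(2 × 35,850 × 409 / 17.1) = 1309.553.
√((H+B)/B) = √((17.1+134)/134) = 1.0619.
Q* ≈ 1390.603.

Q* ≈ 1,390.6 tubs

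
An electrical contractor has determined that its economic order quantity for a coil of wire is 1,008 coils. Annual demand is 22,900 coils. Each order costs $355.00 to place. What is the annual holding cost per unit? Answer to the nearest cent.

Invert the EOQ relation Q*² = 2DS/H.
From Q* = √(2DS/H): H = 2DS / Q*² = 2 × 22,900 × 355 / 1,008² = 16.0019.

H ≈ $16.00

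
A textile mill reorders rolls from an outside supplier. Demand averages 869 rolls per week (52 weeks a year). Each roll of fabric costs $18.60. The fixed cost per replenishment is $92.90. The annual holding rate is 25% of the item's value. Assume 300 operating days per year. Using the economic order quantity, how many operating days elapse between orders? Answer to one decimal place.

T ≈ 8.9 days

Annual demand D = 869 × 52 = 45,188.
Holding cost H = 0.25 × $18.60 = $4.6500 per unit per year.
The optimal lot size = √(2DS/H) = √(2 × 45,188 × 92.9 / 4.65) ≈ 1343.72.
Cycle time = Q*/D × 300 = 1343.72 / 45,188 × 300 ≈ 8.921 days.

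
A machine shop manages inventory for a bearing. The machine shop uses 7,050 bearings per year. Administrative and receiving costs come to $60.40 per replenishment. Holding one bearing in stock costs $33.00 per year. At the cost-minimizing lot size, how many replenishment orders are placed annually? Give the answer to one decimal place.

EOQ = √(2DS/H) = √(2 × 7,050 × 60.4 / 33) ≈ 160.65.
Orders per year = D / Q* = 7,050 / 160.65 ≈ 43.885.

N ≈ 43.9 orders per year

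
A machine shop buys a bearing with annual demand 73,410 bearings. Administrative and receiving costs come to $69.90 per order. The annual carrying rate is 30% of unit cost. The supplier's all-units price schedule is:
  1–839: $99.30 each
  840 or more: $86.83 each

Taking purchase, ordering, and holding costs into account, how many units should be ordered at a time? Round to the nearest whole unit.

Holding cost per unit per year at price C is H = 0.30·C.
For each price level, check whether its EOQ is feasible; otherwise the best quantity at that price is the breakpoint.
EOQ at $99.30 = 586.9 (feasible in tier 1): TC = 73,410×$99.30 + (73,410/586.9)×69.9 + (586.9/2)×0.30×$99.30 = $7,307,098.03.
EOQ at $86.83 = 627.7 < 840, so use break Q=840: TC = 73,410×$86.83 + (73,410/840.0)×69.9 + (840.0/2)×0.30×$86.83 = $6,391,239.64.
Lowest total cost is $6,391,239.64 at Q = 840.0.

Q* ≈ 840 bearings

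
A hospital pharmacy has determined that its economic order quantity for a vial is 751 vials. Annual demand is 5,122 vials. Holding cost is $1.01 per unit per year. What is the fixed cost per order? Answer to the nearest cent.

S ≈ $55.61

Invert the EOQ relation Q*² = 2DS/H.
From Q* = √(2DS/H): S = Q*²H / (2D) = 751² × 1.01 / (2 × 5,122) = 55.6073.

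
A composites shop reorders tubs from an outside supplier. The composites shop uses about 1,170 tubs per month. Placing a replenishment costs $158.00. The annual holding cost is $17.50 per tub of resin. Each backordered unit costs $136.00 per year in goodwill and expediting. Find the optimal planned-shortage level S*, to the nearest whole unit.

S* ≈ 61 tubs

Annual demand D = 1,170 × 12 = 14,040.
With planned backorders, Q* = √(2DS/H) · √((H+B)/B).
√(2DS/H) = √(2 × 14,040 × 158 / 17.5) = 503.510.
√((H+B)/B) = √((17.5+136)/136) = 1.0624.
Q* ≈ 534.925.
S* = Q* · H/(H+B) = 534.925 × 17.5/153.5 ≈ 60.985.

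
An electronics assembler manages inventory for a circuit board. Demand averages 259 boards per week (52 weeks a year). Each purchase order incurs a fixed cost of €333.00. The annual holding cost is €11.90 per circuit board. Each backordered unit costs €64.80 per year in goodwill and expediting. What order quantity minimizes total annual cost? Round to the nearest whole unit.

Annual demand D = 259 × 52 = 13,468.
With planned backorders, Q* = √(2DS/H) · √((H+B)/B).
√(2DS/H) = √(2 × 13,468 × 333 / 11.9) = 868.191.
√((H+B)/B) = √((11.9+64.8)/64.8) = 1.0880.
Q* ≈ 944.551.

Q* ≈ 945 boards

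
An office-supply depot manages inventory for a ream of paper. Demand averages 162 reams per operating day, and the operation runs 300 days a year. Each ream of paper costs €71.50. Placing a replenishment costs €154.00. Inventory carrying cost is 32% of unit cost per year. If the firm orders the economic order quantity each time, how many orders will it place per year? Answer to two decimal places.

Annual demand D = 162 × 300 = 48,600.
Holding cost H = 0.32 × €71.50 = €22.8800 per unit per year.
The optimal lot size = √(2DS/H) = √(2 × 48,600 × 154 / 22.88) ≈ 808.85.
Orders per year = D / Q* = 48,600 / 808.85 ≈ 60.086.

N ≈ 60.09 orders per year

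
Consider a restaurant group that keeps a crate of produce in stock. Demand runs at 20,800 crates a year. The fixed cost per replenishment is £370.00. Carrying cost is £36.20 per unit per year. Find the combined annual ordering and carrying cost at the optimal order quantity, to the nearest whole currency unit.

Q* = √(2DS/H) = √(2 × 20,800 × 370 / 36.2) ≈ 652.07.
At the optimum the two cost components are equal, so total cost = 2·(Q*/2)H = Q*·H.
Minimum total = √(2DSH) = √(2 × 20,800 × 370 × 36.2) ≈ 23604.881.

TC* ≈ £23,605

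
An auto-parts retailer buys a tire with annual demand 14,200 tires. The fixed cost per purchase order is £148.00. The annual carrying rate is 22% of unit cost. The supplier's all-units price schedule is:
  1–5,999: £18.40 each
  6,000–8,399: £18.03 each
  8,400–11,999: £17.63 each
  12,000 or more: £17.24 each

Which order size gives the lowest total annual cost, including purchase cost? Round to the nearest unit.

Q* ≈ 1,019 tires

Holding cost per unit per year at price C is H = 0.22·C.
For each price level, check whether its EOQ is feasible; otherwise the best quantity at that price is the breakpoint.
EOQ at £18.40 = 1019.0 (feasible in tier 1): TC = 14,200×£18.40 + (14,200/1019.0)×148 + (1019.0/2)×0.22×£18.40 = £265,404.87.
EOQ at £18.03 = 1029.4 < 6000, so use break Q=6000: TC = 14,200×£18.03 + (14,200/6000.0)×148 + (6000.0/2)×0.22×£18.03 = £268,276.07.
EOQ at £17.63 = 1041.0 < 8400, so use break Q=8400: TC = 14,200×£17.63 + (14,200/8400.0)×148 + (8400.0/2)×0.22×£17.63 = £266,886.31.
EOQ at £17.24 = 1052.7 < 12000, so use break Q=12000: TC = 14,200×£17.24 + (14,200/12000.0)×148 + (12000.0/2)×0.22×£17.24 = £267,739.93.
Lowest total cost is £265,404.87 at Q = 1019.0.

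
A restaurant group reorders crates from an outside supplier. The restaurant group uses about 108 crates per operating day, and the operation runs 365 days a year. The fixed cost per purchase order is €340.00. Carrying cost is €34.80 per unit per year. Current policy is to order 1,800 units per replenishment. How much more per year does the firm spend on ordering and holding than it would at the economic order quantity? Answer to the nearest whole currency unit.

Annual demand D = 108 × 365 = 39,420.
EOQ = √(2DS/H) = √(2 × 39,420 × 340 / 34.8) ≈ 877.65.
Cost at Q* = (D/Q*)S + (Q*/2)H = √(2DSH) ≈ €30,542.35.
Cost at Q = 1,800: (39,420/1,800)×340 + (1,800/2)×34.8 = €7,446.00 + €31,320.00 = €38,766.00.
Excess = €38,766.00 − €30,542.35 = €8,223.65.

Extra cost ≈ €8,224 per year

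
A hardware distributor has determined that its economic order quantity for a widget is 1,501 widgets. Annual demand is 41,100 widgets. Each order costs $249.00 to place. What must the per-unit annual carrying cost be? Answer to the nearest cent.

The basic EOQ model gives Q* = √(2DS/H); rearrange for the unknown.
From Q* = √(2DS/H): H = 2DS / Q*² = 2 × 41,100 × 249 / 1,501² = 9.0847.

H ≈ $9.08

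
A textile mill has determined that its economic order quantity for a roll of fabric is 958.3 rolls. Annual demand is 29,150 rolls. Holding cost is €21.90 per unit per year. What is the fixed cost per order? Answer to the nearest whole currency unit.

S ≈ €345

Squaring Q* = √(2DS/H) gives Q*² = 2DS/H.
From Q* = √(2DS/H): S = Q*²H / (2D) = 958.3² × 21.9 / (2 × 29,150) = 344.9678.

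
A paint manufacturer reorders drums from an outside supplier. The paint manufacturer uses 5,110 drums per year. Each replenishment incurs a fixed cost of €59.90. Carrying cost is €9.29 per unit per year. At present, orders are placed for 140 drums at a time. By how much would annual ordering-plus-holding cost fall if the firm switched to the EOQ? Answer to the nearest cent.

Extra cost ≈ €451.88 per year

EOQ = √(2DS/H) = √(2 × 5,110 × 59.9 / 9.29) ≈ 256.70.
Cost at Q* = (D/Q*)S + (Q*/2)H = √(2DSH) ≈ €2,384.77.
Cost at Q = 140: (5,110/140)×59.9 + (140/2)×9.29 = €2,186.35 + €650.30 = €2,836.65.
Excess = €2,836.65 − €2,384.77 = €451.88.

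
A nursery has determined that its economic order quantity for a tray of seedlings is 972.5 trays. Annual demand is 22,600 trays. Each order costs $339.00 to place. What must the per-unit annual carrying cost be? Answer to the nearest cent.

H ≈ $16.20

Squaring Q* = √(2DS/H) gives Q*² = 2DS/H.
From Q* = √(2DS/H): H = 2DS / Q*² = 2 × 22,600 × 339 / 972.5² = 16.2016.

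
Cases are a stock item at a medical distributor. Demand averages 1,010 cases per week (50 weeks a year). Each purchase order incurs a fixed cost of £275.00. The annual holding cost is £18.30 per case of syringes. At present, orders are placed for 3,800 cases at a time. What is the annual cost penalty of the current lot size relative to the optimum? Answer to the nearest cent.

Extra cost ≈ £15,879.48 per year

Annual demand D = 1,010 × 50 = 50,500.
EOQ = √(2DS/H) = √(2 × 50,500 × 275 / 18.3) ≈ 1231.97.
Cost at Q* = (D/Q*)S + (Q*/2)H = √(2DSH) ≈ £22,545.12.
Cost at Q = 3,800: (50,500/3,800)×275 + (3,800/2)×18.3 = £3,654.61 + £34,770.00 = £38,424.61.
Excess = £38,424.61 − £22,545.12 = £15,879.48.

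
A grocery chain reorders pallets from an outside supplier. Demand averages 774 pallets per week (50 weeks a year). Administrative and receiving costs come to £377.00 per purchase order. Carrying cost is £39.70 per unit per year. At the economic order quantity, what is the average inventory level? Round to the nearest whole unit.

Average inventory ≈ 429 pallets

Annual demand D = 774 × 50 = 38,700.
The optimal lot size = √(2DS/H) = √(2 × 38,700 × 377 / 39.7) ≈ 857.33.
Average inventory = Q*/2 ≈ 857.33 / 2 = 428.663.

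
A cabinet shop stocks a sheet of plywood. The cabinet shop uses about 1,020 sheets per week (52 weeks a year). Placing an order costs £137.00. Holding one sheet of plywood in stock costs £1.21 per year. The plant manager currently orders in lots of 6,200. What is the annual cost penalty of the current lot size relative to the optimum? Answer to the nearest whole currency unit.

Annual demand D = 1,020 × 52 = 53,040.
EOQ = √(2DS/H) = √(2 × 53,040 × 137 / 1.21) ≈ 3465.65.
Cost at Q* = (D/Q*)S + (Q*/2)H = √(2DSH) ≈ £4,193.43.
Cost at Q = 6,200: (53,040/6,200)×137 + (6,200/2)×1.21 = £1,172.01 + £3,751.00 = £4,923.01.
Excess = £4,923.01 − £4,193.43 = £729.58.

Extra cost ≈ £730 per year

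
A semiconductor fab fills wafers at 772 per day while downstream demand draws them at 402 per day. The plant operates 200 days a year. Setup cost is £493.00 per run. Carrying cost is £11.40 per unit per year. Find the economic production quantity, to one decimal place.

Q* ≈ 3,809.1 wafers

Annual demand D = 402 × 200 = 80,400.
Production build-up factor (1 − d/p) = 1 − 402/772 = 0.4793.
Q* = √(2DS / (H(1 − d/p))) = √(2 × 80,400 × 493 / (11.4 × 0.4793)).
= √(79,274,400 / 5.4637) ≈ 3809.095.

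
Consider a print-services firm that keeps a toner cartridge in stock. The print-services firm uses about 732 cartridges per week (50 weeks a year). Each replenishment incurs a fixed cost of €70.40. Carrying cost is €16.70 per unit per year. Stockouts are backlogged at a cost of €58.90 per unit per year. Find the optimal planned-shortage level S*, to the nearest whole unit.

S* ≈ 139 cartridges

Annual demand D = 732 × 50 = 36,600.
With planned backorders, Q* = √(2DS/H) · √((H+B)/B).
√(2DS/H) = √(2 × 36,600 × 70.4 / 16.7) = 555.499.
√((H+B)/B) = √((16.7+58.9)/58.9) = 1.1329.
Q* ≈ 629.342.
S* = Q* · H/(H+B) = 629.342 × 16.7/75.6 ≈ 139.021.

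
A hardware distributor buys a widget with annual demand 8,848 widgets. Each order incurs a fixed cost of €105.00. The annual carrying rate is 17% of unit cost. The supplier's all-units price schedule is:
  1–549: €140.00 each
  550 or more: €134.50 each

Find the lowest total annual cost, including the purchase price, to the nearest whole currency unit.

TC* ≈ €1,198,033

Holding cost per unit per year at price C is H = 0.17·C.
Candidates are each tier's EOQ (if it falls in that tier) and each price-break quantity.
EOQ at €140.00 = 279.4 (feasible in tier 1): TC = 8,848×€140.00 + (8,848/279.4)×105 + (279.4/2)×0.17×€140.00 = €1,245,369.99.
EOQ at €134.50 = 285.1 < 550, so use break Q=550: TC = 8,848×€134.50 + (8,848/550.0)×105 + (550.0/2)×0.17×€134.50 = €1,198,033.04.
Lowest total cost among the candidates is at Q = 550.0.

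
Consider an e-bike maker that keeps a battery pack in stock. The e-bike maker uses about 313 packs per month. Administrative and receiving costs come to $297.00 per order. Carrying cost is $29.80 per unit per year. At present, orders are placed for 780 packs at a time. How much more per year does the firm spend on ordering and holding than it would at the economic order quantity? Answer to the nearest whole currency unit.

Extra cost ≈ $4,898 per year

Annual demand D = 313 × 12 = 3,756.
EOQ = √(2DS/H) = √(2 × 3,756 × 297 / 29.8) ≈ 273.62.
Cost at Q* = (D/Q*)S + (Q*/2)H = √(2DSH) ≈ $8,153.88.
Cost at Q = 780: (3,756/780)×297 + (780/2)×29.8 = $1,430.17 + $11,622.00 = $13,052.17.
Excess = $13,052.17 − $8,153.88 = $4,898.29.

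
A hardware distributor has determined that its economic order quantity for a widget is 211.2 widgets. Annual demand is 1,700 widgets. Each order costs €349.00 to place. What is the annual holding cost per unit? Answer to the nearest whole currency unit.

The basic EOQ model gives Q* = √(2DS/H); rearrange for the unknown.
From Q* = √(2DS/H): H = 2DS / Q*² = 2 × 1,700 × 349 / 211.2² = 26.6021.

H ≈ €27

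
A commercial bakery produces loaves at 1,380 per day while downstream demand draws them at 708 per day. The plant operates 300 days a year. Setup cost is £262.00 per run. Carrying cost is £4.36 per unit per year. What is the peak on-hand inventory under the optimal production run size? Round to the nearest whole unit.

I_max ≈ 3,526 loaves

Annual demand D = 708 × 300 = 212,400.
Production build-up factor (1 − d/p) = 1 − 708/1,380 = 0.4870.
Q* = √(2DS / (H(1 − d/p))) = √(2 × 212,400 × 262 / (4.36 × 0.4870)).
= √(111,297,600 / 2.1231) ≈ 7240.267.
Maximum inventory = Q*(1 − d/p) = 7240.267 × 0.4870 ≈ 3525.695.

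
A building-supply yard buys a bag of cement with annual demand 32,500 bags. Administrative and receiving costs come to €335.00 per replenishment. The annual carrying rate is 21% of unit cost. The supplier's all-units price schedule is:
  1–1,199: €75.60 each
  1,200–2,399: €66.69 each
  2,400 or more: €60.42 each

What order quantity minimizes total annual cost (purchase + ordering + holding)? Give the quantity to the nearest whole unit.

Q* ≈ 2,400 bags

Holding cost per unit per year at price C is H = 0.21·C.
Evaluate total cost at each tier's feasible EOQ or, if the EOQ is below the tier, at the tier's minimum quantity.
EOQ at €75.60 = 1171.1 (feasible in tier 1): TC = 32,500×€75.60 + (32,500/1171.1)×335 + (1171.1/2)×0.21×€75.60 = €2,475,593.01.
EOQ at €66.69 = 1246.9 (feasible in tier 2): TC = 32,500×€66.69 + (32,500/1246.9)×335 + (1246.9/2)×0.21×€66.69 = €2,184,888.01.
EOQ at €60.42 = 1310.0 < 2400, so use break Q=2400: TC = 32,500×€60.42 + (32,500/2400.0)×335 + (2400.0/2)×0.21×€60.42 = €1,983,412.30.
Lowest total cost is €1,983,412.30 at Q = 2400.0.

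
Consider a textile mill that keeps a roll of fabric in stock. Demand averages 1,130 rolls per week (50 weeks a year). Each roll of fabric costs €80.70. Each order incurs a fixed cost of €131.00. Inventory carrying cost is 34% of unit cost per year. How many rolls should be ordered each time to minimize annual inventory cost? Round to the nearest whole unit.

Annual demand D = 1,130 × 50 = 56,500.
Holding cost H = 0.34 × €80.70 = €27.4380 per unit per year.
EOQ = √(2DS / H) = √(2 × 56,500 × 131 / 27.438).
= √(14,803,000 / 27.438) = √539,507.2527 ≈ 734.512.

Q* ≈ 735 rolls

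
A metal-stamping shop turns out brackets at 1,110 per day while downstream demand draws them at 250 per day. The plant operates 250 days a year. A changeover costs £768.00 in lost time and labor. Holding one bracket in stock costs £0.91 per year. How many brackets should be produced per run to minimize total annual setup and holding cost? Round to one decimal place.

Q* ≈ 11,668.8 brackets

Annual demand D = 250 × 250 = 62,500.
Production build-up factor (1 − d/p) = 1 − 250/1,110 = 0.7748.
Q* = √(2DS / (H(1 − d/p))) = √(2 × 62,500 × 768 / (0.91 × 0.7748)).
= √(96,000,000 / 0.705) ≈ 11668.827.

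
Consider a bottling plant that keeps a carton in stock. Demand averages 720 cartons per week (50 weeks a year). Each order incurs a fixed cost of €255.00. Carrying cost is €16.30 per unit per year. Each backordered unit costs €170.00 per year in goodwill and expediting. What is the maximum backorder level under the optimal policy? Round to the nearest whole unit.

Annual demand D = 720 × 50 = 36,000.
With planned backorders, Q* = √(2DS/H) · √((H+B)/B).
√(2DS/H) = √(2 × 36,000 × 255 / 16.3) = 1061.311.
√((H+B)/B) = √((16.3+170)/170) = 1.0468.
Q* ≈ 1111.027.
S* = Q* · H/(H+B) = 1111.027 × 16.3/186.3 ≈ 97.207.

S* ≈ 97 cartons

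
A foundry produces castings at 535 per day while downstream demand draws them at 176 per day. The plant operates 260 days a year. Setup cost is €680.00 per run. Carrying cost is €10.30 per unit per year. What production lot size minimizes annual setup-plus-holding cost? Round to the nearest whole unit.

Q* ≈ 3,001 castings

Annual demand D = 176 × 260 = 45,760.
Production build-up factor (1 − d/p) = 1 − 176/535 = 0.6710.
Q* = √(2DS / (H(1 − d/p))) = √(2 × 45,760 × 680 / (10.3 × 0.6710)).
= √(62,233,600 / 6.9116) ≈ 3000.706.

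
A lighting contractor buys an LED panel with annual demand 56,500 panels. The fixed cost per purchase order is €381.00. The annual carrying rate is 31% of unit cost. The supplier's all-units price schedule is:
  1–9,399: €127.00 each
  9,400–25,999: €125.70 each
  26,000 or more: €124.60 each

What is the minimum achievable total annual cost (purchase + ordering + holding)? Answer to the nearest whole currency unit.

TC* ≈ €7,216,670

Holding cost per unit per year at price C is H = 0.31·C.
Evaluate total cost at each tier's feasible EOQ or, if the EOQ is below the tier, at the tier's minimum quantity.
EOQ at €127.00 = 1045.7 (feasible in tier 1): TC = 56,500×€127.00 + (56,500/1045.7)×381 + (1045.7/2)×0.31×€127.00 = €7,216,670.34.
EOQ at €125.70 = 1051.1 < 9400, so use break Q=9400: TC = 56,500×€125.70 + (56,500/9400.0)×381 + (9400.0/2)×0.31×€125.70 = €7,287,484.95.
EOQ at €124.60 = 1055.8 < 26000, so use break Q=26000: TC = 56,500×€124.60 + (56,500/26000.0)×381 + (26000.0/2)×0.31×€124.60 = €7,542,865.94.
Lowest total cost among the candidates is at Q = 1045.7.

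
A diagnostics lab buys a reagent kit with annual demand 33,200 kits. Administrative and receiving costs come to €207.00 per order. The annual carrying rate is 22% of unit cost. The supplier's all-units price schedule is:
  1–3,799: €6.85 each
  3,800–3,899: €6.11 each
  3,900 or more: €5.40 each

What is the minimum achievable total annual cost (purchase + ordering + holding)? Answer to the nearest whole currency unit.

Holding cost per unit per year at price C is H = 0.22·C.
For each price level, check whether its EOQ is feasible; otherwise the best quantity at that price is the breakpoint.
EOQ at €6.85 = 3020.0 (feasible in tier 1): TC = 33,200×€6.85 + (33,200/3020.0)×207 + (3020.0/2)×0.22×€6.85 = €231,971.20.
EOQ at €6.11 = 3197.7 < 3800, so use break Q=3800: TC = 33,200×€6.11 + (33,200/3800.0)×207 + (3800.0/2)×0.22×€6.11 = €207,214.51.
EOQ at €5.40 = 3401.4 < 3900, so use break Q=3900: TC = 33,200×€5.40 + (33,200/3900.0)×207 + (3900.0/2)×0.22×€5.40 = €183,358.75.
Lowest total cost among the candidates is at Q = 3900.0.

TC* ≈ €183,359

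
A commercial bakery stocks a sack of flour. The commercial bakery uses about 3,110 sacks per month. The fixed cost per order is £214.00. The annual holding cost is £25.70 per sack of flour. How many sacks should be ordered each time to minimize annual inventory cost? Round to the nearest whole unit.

Q* ≈ 788 sacks

Annual demand D = 3,110 × 12 = 37,320.
EOQ = √(2DS / H) = √(2 × 37,320 × 214 / 25.7).
= √(15,972,960 / 25.7) = √621,515.9533 ≈ 788.363.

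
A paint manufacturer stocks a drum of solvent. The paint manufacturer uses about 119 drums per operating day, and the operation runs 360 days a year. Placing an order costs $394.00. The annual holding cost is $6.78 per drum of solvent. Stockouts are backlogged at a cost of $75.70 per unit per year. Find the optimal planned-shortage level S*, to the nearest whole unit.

S* ≈ 191 drums

Annual demand D = 119 × 360 = 42,840.
With planned backorders, Q* = √(2DS/H) · √((H+B)/B).
√(2DS/H) = √(2 × 42,840 × 394 / 6.78) = 2231.377.
√((H+B)/B) = √((6.78+75.7)/75.7) = 1.0438.
Q* ≈ 2329.160.
S* = Q* · H/(H+B) = 2329.160 × 6.78/82.48 ≈ 191.461.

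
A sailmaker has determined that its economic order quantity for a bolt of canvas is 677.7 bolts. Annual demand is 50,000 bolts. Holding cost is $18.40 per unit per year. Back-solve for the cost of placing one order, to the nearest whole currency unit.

S ≈ $85

The basic EOQ model gives Q* = √(2DS/H); rearrange for the unknown.
From Q* = √(2DS/H): S = Q*²H / (2D) = 677.7² × 18.4 / (2 × 50,000) = 84.5070.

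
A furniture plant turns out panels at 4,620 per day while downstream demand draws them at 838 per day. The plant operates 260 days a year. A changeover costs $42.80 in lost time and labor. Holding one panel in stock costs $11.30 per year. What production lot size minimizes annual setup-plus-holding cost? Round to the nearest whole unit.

Q* ≈ 1,420 panels

Annual demand D = 838 × 260 = 217,880.
Production build-up factor (1 − d/p) = 1 − 838/4,620 = 0.8186.
Q* = √(2DS / (H(1 − d/p))) = √(2 × 217,880 × 42.8 / (11.3 × 0.8186)).
= √(18,650,528 / 9.2503) ≈ 1419.929.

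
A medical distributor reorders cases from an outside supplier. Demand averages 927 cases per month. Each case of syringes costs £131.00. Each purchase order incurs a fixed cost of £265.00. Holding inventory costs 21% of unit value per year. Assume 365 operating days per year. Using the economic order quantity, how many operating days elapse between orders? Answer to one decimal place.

T ≈ 15.2 days

Annual demand D = 927 × 12 = 11,124.
Holding cost H = 0.21 × £131.00 = £27.5100 per unit per year.
EOQ = √(2DS/H) = √(2 × 11,124 × 265 / 27.51) ≈ 462.94.
Cycle time = Q*/D × 365 = 462.94 / 11,124 × 365 ≈ 15.190 days.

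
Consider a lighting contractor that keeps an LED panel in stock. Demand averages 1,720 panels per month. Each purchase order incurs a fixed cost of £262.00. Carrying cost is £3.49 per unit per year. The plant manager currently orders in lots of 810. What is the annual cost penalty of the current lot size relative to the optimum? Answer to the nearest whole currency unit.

Annual demand D = 1,720 × 12 = 20,640.
EOQ = √(2DS/H) = √(2 × 20,640 × 262 / 3.49) ≈ 1760.39.
Cost at Q* = (D/Q*)S + (Q*/2)H = √(2DSH) ≈ £6,143.75.
Cost at Q = 810: (20,640/810)×262 + (810/2)×3.49 = £6,676.15 + £1,413.45 = £8,089.60.
Excess = £8,089.60 − £6,143.75 = £1,945.85.

Extra cost ≈ £1,946 per year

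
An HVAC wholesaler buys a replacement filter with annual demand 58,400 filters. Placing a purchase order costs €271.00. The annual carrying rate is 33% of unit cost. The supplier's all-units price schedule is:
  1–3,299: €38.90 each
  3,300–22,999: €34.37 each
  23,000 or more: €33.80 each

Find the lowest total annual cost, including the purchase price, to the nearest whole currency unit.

Holding cost per unit per year at price C is H = 0.33·C.
For each price level, check whether its EOQ is feasible; otherwise the best quantity at that price is the breakpoint.
EOQ at €38.90 = 1570.3 (feasible in tier 1): TC = 58,400×€38.90 + (58,400/1570.3)×271 + (1570.3/2)×0.33×€38.90 = €2,291,917.55.
EOQ at €34.37 = 1670.5 < 3300, so use break Q=3300: TC = 58,400×€34.37 + (58,400/3300.0)×271 + (3300.0/2)×0.33×€34.37 = €2,030,718.34.
EOQ at €33.80 = 1684.6 < 23000, so use break Q=23000: TC = 58,400×€33.80 + (58,400/23000.0)×271 + (23000.0/2)×0.33×€33.80 = €2,102,879.10.
Lowest total cost among the candidates is at Q = 3300.0.

TC* ≈ €2,030,718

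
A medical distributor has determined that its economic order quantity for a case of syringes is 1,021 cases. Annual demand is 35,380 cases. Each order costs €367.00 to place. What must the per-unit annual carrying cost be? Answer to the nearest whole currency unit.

H ≈ €25

Invert the EOQ relation Q*² = 2DS/H.
From Q* = √(2DS/H): H = 2DS / Q*² = 2 × 35,380 × 367 / 1,021² = 24.9116.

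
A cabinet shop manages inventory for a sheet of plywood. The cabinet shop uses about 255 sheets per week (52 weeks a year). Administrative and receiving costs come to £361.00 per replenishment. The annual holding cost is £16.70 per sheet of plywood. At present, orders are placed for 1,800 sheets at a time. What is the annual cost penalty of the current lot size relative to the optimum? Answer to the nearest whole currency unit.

Extra cost ≈ £5,045 per year

Annual demand D = 255 × 52 = 13,260.
EOQ = √(2DS/H) = √(2 × 13,260 × 361 / 16.7) ≈ 757.15.
Cost at Q* = (D/Q*)S + (Q*/2)H = √(2DSH) ≈ £12,644.41.
Cost at Q = 1,800: (13,260/1,800)×361 + (1,800/2)×16.7 = £2,659.37 + £15,030.00 = £17,689.37.
Excess = £17,689.37 − £12,644.41 = £5,044.96.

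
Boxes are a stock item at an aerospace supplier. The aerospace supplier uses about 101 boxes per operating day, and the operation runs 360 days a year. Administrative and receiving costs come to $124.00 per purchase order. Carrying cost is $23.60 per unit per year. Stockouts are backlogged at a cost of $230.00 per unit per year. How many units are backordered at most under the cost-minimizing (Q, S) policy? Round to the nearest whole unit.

S* ≈ 60 boxes

Annual demand D = 101 × 360 = 36,360.
With planned backorders, Q* = √(2DS/H) · √((H+B)/B).
√(2DS/H) = √(2 × 36,360 × 124 / 23.6) = 618.133.
√((H+B)/B) = √((23.6+230)/230) = 1.0501.
Q* ≈ 649.071.
S* = Q* · H/(H+B) = 649.071 × 23.6/253.6 ≈ 60.403.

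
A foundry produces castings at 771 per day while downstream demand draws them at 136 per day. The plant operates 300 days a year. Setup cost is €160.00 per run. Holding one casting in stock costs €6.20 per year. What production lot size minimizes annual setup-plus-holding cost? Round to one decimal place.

Annual demand D = 136 × 300 = 40,800.
Production build-up factor (1 − d/p) = 1 − 136/771 = 0.8236.
Q* = √(2DS / (H(1 − d/p))) = √(2 × 40,800 × 160 / (6.2 × 0.8236)).
= √(13,056,000 / 5.1064) ≈ 1599.004.

Q* ≈ 1,599.0 castings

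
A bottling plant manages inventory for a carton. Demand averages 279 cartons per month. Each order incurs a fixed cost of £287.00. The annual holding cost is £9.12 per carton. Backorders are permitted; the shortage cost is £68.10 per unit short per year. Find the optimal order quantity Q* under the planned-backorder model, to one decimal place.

Q* ≈ 488.8 cartons

Annual demand D = 279 × 12 = 3,348.
With planned backorders, Q* = √(2DS/H) · √((H+B)/B).
√(2DS/H) = √(2 × 3,348 × 287 / 9.12) = 459.041.
√((H+B)/B) = √((9.12+68.1)/68.1) = 1.0649.
Q* ≈ 488.813.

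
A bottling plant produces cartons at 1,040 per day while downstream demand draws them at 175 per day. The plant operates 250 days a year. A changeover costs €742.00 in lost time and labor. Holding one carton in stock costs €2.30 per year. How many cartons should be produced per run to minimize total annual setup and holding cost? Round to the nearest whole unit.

Annual demand D = 175 × 250 = 43,750.
Production build-up factor (1 − d/p) = 1 − 175/1,040 = 0.8317.
Q* = √(2DS / (H(1 − d/p))) = √(2 × 43,750 × 742 / (2.3 × 0.8317)).
= √(64,925,000 / 1.913) ≈ 5825.734.

Q* ≈ 5,826 cartons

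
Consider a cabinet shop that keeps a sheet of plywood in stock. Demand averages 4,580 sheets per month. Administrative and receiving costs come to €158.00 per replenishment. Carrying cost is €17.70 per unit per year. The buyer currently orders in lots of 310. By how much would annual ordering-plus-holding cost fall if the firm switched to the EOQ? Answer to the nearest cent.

Annual demand D = 4,580 × 12 = 54,960.
EOQ = √(2DS/H) = √(2 × 54,960 × 158 / 17.7) ≈ 990.56.
Cost at Q* = (D/Q*)S + (Q*/2)H = √(2DSH) ≈ €17,532.89.
Cost at Q = 310: (54,960/310)×158 + (310/2)×17.7 = €28,011.87 + €2,743.50 = €30,755.37.
Excess = €30,755.37 − €17,532.89 = €13,222.48.

Extra cost ≈ €13,222.48 per year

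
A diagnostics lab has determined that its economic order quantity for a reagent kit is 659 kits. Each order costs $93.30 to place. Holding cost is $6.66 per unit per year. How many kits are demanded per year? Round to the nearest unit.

Invert the EOQ relation Q*² = 2DS/H.
From Q* = √(2DS/H): D = Q*²H / (2S) = 659² × 6.66 / (2 × 93.3) = 15500.061.

D ≈ 15,500 kits per year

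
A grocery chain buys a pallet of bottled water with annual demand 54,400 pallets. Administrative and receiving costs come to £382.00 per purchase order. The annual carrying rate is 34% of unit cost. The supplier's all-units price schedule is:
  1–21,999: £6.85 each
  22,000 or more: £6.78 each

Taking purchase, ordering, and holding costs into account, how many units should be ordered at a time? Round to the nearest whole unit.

Holding cost per unit per year at price C is H = 0.34·C.
For each price level, check whether its EOQ is feasible; otherwise the best quantity at that price is the breakpoint.
EOQ at £6.85 = 4224.4 (feasible in tier 1): TC = 54,400×£6.85 + (54,400/4224.4)×382 + (4224.4/2)×0.34×£6.85 = £382,478.54.
EOQ at £6.78 = 4246.1 < 22000, so use break Q=22000: TC = 54,400×£6.78 + (54,400/22000.0)×382 + (22000.0/2)×0.34×£6.78 = £395,133.78.
Lowest total cost is £382,478.54 at Q = 4224.4.

Q* ≈ 4,224 pallets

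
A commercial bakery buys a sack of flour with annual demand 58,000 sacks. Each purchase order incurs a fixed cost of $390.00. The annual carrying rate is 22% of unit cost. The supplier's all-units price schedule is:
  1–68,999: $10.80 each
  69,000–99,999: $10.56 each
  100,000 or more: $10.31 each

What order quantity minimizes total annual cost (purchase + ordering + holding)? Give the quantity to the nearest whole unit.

Q* ≈ 4,364 sacks

Holding cost per unit per year at price C is H = 0.22·C.
Evaluate total cost at each tier's feasible EOQ or, if the EOQ is below the tier, at the tier's minimum quantity.
EOQ at $10.80 = 4363.5 (feasible in tier 1): TC = 58,000×$10.80 + (58,000/4363.5)×390 + (4363.5/2)×0.22×$10.80 = $636,767.75.
EOQ at $10.56 = 4412.8 < 69000, so use break Q=69000: TC = 58,000×$10.56 + (58,000/69000.0)×390 + (69000.0/2)×0.22×$10.56 = $692,958.23.
EOQ at $10.31 = 4466.0 < 100000, so use break Q=100000: TC = 58,000×$10.31 + (58,000/100000.0)×390 + (100000.0/2)×0.22×$10.31 = $711,616.20.
Lowest total cost is $636,767.75 at Q = 4363.5.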